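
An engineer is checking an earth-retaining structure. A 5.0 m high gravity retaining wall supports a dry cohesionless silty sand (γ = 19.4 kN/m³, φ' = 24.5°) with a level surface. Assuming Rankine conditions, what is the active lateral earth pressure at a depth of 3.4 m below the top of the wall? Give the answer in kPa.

27.3 kPa

K_a = (1 − sin φ)/(1 + sin φ) = 0.4137.
σ_h = K_a γ z = 0.4137 × 19.4 × 3.4 = 27.29 kPa.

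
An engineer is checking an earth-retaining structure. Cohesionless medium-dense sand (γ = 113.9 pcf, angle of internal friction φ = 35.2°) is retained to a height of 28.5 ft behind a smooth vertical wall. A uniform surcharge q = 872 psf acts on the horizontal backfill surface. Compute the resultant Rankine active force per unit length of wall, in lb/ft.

19100 lb/ft

K_a = tan²(45° − φ/2) = 0.2687.
Soil triangle: ½ K_a γ H² = 0.5×0.2687×113.9×28.5² = 12430 lb/ft.
Surcharge rectangle: K_a q H = 0.2687×872×28.5 = 6677 lb/ft.
Total = 12430 + 6677 = 19110 lb/ft.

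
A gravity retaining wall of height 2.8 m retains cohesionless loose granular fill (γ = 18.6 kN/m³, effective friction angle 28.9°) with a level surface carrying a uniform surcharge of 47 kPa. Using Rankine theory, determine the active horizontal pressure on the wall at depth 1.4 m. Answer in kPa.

25.4 kPa

K_a = (1 − sin φ)/(1 + sin φ) = 0.3484.
σ_v = γz + q = 18.6 × 1.4 + 47 = 73.04 kPa.
σ_h = K_a σ_v = 0.3484 × 73.04 = 25.44 kPa.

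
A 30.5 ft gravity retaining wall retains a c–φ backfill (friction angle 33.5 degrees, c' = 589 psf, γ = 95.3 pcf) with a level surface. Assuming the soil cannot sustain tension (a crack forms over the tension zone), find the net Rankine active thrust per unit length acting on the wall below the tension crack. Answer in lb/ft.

K_a = 0.2887; √K_a = 0.5373.
Tension-crack depth z_c = 2c/(γ√K_a) = 2×589/(95.3×0.5373) = 23.00 ft.
σ_a at base = K_a γ H − 2c√K_a = 0.2887×95.3×30.5 − 2×589×0.5373 = 206.2 psf.
P_a = ½ × 206.2 × (H − z_c) = 0.5×206.2×7.495 = 772.8 lb/ft.

773 lb/ft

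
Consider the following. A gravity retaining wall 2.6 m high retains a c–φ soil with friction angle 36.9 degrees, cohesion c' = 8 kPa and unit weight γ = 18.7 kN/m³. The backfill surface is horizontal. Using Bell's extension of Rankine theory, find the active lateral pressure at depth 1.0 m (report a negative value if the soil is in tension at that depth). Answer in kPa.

-3.33 kPa

K_a = (1 − sin φ)/(1 + sin φ) = 0.2497.
σ_a = K_a γ z − 2c√K_a = 0.2497×18.7×1.0 − 2×8×0.4997 = -3.326 kPa.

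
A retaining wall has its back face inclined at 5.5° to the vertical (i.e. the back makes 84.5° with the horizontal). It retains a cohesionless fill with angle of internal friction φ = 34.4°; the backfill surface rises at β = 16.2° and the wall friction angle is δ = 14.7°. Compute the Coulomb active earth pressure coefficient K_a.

K_a = sin²(α+φ) / [sin²α · sin(α−δ) · (1 + √{sin(φ+δ)sin(φ−β) / (sin(α−δ)sin(α+β))})²].
With α = 84.5°, φ = 34.4°, δ = 14.7°, β = 16.2°: K_a = 0.3634.

0.363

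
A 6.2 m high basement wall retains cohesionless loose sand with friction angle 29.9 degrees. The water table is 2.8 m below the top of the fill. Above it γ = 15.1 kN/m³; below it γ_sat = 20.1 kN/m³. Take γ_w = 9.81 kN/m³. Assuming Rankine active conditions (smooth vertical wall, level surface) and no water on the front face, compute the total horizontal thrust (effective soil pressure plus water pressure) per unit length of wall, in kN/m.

145 kN/m

K_a = tan²(45° − φ/2) = 0.3347.
γ' = 20.1 − 9.81 = 10.29 kN/m³. Depth below WT = 3.4 m.
σ'_h at WT = K_a γ d_w = 14.15 kPa; at base = 14.15 + K_a γ' × 3.4 = 25.86 kPa.
P₁ (0–2.8 m) = ½×14.15×2.8 = 19.81. P₂ (2.8–6.2 m) = ½(14.15+25.86)×3.4 = 68.02.
P_w = ½ γ_w h₂² = 0.5×9.81×3.4² = 56.70. Total = 19.81+68.02+56.70 = 144.5 kN/m.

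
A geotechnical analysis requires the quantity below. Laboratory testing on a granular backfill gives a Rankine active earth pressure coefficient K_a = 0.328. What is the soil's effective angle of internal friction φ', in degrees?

K_a = tan²(45° − φ/2) ⇒ 45° − φ/2 = arctan(√0.328) = 29.80°.
φ = 2(45° − 29.80°) = 30.40°.

30.4°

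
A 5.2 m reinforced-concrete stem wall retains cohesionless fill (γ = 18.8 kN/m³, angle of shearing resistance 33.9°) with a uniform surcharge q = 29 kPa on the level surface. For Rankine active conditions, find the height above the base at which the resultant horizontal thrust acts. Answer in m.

2.06 m

K_a = 0.2839.
Triangular part P₁ = ½K_aγH² = 72.16 at H/3 = 1.733 m; rectangular part P₂ = K_a q H = 42.81 at H/2 = 2.600 m.
ȳ = (P₁·1.733 + P₂·2.600)/(P₁+P₂) = 2.056 m.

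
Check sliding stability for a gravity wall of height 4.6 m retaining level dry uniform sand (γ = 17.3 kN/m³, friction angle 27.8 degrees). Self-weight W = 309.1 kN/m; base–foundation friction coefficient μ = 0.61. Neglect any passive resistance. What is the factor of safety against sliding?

K_a = tan²(45° − 27.8°/2) = 0.3639.
P_a = ½K_aγH² = 0.5×0.3639×17.3×4.6² = 66.61 kN/m, acting at H/3 = 1.533 m above the base.
FS_sliding = μW / P_a = 0.61×309.1 / 66.61 = 2.831.

2.83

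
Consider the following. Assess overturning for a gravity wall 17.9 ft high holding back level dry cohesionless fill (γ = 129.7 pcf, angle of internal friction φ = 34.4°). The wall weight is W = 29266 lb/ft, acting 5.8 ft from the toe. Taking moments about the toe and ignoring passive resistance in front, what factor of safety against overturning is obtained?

4.93

K_a = tan²(45° − 34.4°/2) = 0.2780.
P_a = ½K_aγH² = 0.5×0.2780×129.7×17.9² = 5776 lb/ft, acting at H/3 = 5.967 ft above the base.
Overturning moment M_o = P_a × H/3 = 5776 × 5.967 = 34460.
Resisting moment M_r = W × 5.8 = 29266 × 5.8 = 169700.
FS_overturning = M_r/M_o = 169700/34460 = 4.925.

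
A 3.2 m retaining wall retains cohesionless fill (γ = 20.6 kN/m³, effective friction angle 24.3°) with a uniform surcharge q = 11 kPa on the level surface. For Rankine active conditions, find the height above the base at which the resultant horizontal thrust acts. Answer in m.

K_a = 0.4169.
Triangular part P₁ = ½K_aγH² = 43.97 at H/3 = 1.067 m; rectangular part P₂ = K_a q H = 14.68 at H/2 = 1.600 m.
ȳ = (P₁·1.067 + P₂·1.600)/(P₁+P₂) = 1.200 m.

1.20 m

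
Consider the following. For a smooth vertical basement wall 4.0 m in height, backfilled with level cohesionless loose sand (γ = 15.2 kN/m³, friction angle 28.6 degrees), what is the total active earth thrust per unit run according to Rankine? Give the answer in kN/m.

K_a = tan²(45° − φ/2) = 0.3525.
P_a = ½ K_a γ H² = 0.5 × 0.3525 × 15.2 × 4.0² = 42.87 kN/m.

42.9 kN/m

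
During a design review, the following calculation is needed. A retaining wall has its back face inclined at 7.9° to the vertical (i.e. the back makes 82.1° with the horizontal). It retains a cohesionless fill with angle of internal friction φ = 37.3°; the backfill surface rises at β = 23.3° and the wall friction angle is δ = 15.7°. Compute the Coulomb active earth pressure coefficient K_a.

0.392

K_a = sin²(α+φ) / [sin²α · sin(α−δ) · (1 + √{sin(φ+δ)sin(φ−β) / (sin(α−δ)sin(α+β))})²].
With α = 82.1°, φ = 37.3°, δ = 15.7°, β = 23.3°: K_a = 0.3919.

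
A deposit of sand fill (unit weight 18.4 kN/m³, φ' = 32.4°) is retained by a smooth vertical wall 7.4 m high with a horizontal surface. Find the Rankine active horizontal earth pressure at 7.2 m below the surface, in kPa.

K_a = (1 − sin φ)/(1 + sin φ) = 0.3022.
σ_h = K_a γ z = 0.3022 × 18.4 × 7.2 = 40.04 kPa.

40.0 kPa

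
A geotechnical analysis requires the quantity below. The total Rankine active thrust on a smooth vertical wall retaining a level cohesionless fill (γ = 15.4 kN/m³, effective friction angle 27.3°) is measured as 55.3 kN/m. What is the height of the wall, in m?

K_a = 0.3711. P_a = ½ K_a γ H² ⇒ H = √(2P_a/(K_a γ)).
H = √(2×55.3/(0.3711×15.4)) = 4.399 m.

4.40 m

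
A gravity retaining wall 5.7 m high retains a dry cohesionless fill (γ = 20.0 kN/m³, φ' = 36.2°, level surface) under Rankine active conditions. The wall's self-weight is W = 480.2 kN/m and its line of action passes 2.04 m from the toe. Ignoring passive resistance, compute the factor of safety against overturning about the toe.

K_a = tan²(45° − 36.2°/2) = 0.2574.
P_a = ½K_aγH² = 0.5×0.2574×20.0×5.7² = 83.62 kN/m, acting at H/3 = 1.900 m above the base.
Overturning moment M_o = P_a × H/3 = 83.62 × 1.900 = 158.9.
Resisting moment M_r = W × 2.04 = 480.2 × 2.04 = 979.6.
FS_overturning = M_r/M_o = 979.6/158.9 = 6.166.

6.17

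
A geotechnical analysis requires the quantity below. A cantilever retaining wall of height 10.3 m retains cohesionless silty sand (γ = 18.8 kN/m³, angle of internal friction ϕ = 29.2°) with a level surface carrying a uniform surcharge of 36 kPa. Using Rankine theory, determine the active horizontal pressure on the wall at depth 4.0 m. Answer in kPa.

K_a = (1 − sin φ)/(1 + sin φ) = 0.3442.
σ_v = γz + q = 18.8 × 4.0 + 36 = 111.2 kPa.
σ_h = K_a σ_v = 0.3442 × 111.2 = 38.28 kPa.

38.3 kPa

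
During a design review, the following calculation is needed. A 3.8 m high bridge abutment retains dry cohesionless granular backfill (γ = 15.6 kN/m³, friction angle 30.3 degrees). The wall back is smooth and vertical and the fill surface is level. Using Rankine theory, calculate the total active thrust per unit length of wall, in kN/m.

37.1 kN/m

K_a = tan²(45° − φ/2) = 0.3293.
P_a = ½ K_a γ H² = 0.5 × 0.3293 × 15.6 × 3.8² = 37.09 kN/m.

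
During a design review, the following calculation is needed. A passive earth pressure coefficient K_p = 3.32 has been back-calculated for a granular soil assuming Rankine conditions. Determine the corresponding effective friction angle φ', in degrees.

K_p = (1+sin φ)/(1−sin φ) ⇒ sin φ = (K_p − 1)/(K_p + 1) = 0.5370.
φ = arcsin(0.5370) = 32.48°.

32.5°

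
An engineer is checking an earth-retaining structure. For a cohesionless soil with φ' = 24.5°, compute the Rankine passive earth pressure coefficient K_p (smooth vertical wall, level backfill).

K_p = (1 + sin φ)/(1 − sin φ) = tan²(45° + 24.5°/2) = 2.417.

2.42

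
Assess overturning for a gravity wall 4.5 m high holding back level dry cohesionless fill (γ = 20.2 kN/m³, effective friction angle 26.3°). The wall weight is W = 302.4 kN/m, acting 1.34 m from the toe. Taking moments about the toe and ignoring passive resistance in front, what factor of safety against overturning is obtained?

K_a = tan²(45° − 26.3°/2) = 0.3859.
P_a = ½K_aγH² = 0.5×0.3859×20.2×4.5² = 78.93 kN/m, acting at H/3 = 1.500 m above the base.
Overturning moment M_o = P_a × H/3 = 78.93 × 1.500 = 118.4.
Resisting moment M_r = W × 1.34 = 302.4 × 1.34 = 405.2.
FS_overturning = M_r/M_o = 405.2/118.4 = 3.422.

3.42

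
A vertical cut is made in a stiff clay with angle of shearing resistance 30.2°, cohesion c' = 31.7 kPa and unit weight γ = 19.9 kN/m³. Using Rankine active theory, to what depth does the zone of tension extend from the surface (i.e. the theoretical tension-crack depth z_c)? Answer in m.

K_a = tan²(45° − 30.2°/2) = 0.3307; √K_a = 0.5750.
The active pressure is zero where K_a γ z = 2c√K_a, so z_c = 2c/(γ√K_a) = 2×31.7/(19.9×0.5750) = 5.541 m.

5.54 m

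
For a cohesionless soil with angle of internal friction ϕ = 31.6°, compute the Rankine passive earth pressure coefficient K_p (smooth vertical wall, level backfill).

K_p = (1 + sin φ)/(1 − sin φ) = tan²(45° + 31.6°/2) = 3.202.

3.20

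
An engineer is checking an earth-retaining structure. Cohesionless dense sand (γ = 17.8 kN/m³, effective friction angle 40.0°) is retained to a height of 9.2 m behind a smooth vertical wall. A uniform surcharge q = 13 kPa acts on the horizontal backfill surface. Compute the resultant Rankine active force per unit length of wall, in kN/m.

K_a = tan²(45° − φ/2) = 0.2174.
Soil triangle: ½ K_a γ H² = 0.5×0.2174×17.8×9.2² = 163.8 kN/m.
Surcharge rectangle: K_a q H = 0.2174×13×9.2 = 26.01 kN/m.
Total = 163.8 + 26.01 = 189.8 kN/m.

190 kN/m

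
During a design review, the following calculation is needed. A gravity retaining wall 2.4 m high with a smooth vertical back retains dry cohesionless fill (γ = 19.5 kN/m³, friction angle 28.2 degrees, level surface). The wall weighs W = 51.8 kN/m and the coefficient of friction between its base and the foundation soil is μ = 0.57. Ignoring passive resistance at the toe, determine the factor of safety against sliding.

1.47

K_a = tan²(45° − 28.2°/2) = 0.3582.
P_a = ½K_aγH² = 0.5×0.3582×19.5×2.4² = 20.12 kN/m, acting at H/3 = 0.8000 m above the base.
FS_sliding = μW / P_a = 0.57×51.8 / 20.12 = 1.468.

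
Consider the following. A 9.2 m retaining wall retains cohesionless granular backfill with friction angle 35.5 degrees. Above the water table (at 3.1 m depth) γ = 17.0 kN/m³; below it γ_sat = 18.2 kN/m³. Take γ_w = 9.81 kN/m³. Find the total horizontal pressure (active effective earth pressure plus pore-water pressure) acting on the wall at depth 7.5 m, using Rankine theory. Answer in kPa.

K_a = (1 − sin φ)/(1 + sin φ) = 0.2653.
γ' = 18.2 − 9.81 = 8.390 kN/m³.
Effective vertical stress at 7.5 m: σ'_v = 17.0×3.1 + 8.390×4.40 = 89.62 kPa.
σ'_h = K_a σ'_v = 0.2653 × 89.62 = 23.77 kPa; u = γ_w × 4.40 = 43.16 kPa.
Total σ_h = 23.77 + 43.16 = 66.94 kPa.

66.9 kPa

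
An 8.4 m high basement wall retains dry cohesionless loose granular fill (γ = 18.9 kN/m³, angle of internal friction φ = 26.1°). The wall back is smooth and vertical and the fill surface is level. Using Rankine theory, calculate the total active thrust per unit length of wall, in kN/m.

K_a = tan²(45° − φ/2) = 0.3889.
P_a = ½ K_a γ H² = 0.5 × 0.3889 × 18.9 × 8.4² = 259.3 kN/m.

259 kN/m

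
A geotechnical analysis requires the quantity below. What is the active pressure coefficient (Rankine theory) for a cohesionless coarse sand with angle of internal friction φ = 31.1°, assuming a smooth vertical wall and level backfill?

K_a = tan²(45° − φ/2) = tan²(29.45°) = 0.3188.

0.319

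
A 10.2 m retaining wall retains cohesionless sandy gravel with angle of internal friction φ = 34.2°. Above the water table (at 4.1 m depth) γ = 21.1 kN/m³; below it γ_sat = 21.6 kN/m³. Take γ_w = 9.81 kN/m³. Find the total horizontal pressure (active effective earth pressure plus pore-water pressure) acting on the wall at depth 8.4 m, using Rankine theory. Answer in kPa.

80.6 kPa

K_a = (1 − sin φ)/(1 + sin φ) = 0.2803.
γ' = 21.6 − 9.81 = 11.79 kN/m³.
Effective vertical stress at 8.4 m: σ'_v = 21.1×4.1 + 11.79×4.30 = 137.2 kPa.
σ'_h = K_a σ'_v = 0.2803 × 137.2 = 38.46 kPa; u = γ_w × 4.30 = 42.18 kPa.
Total σ_h = 38.46 + 42.18 = 80.65 kPa.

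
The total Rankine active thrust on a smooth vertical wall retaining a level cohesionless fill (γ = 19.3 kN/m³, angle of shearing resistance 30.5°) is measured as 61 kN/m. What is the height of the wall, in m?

4.40 m

K_a = 0.3267. P_a = ½ K_a γ H² ⇒ H = √(2P_a/(K_a γ)).
H = √(2×61/(0.3267×19.3)) = 4.399 m.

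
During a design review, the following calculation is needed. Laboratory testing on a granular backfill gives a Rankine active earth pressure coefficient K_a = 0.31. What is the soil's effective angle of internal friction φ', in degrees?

31.8°

K_a = tan²(45° − φ/2) ⇒ 45° − φ/2 = arctan(√0.31) = 29.11°.
φ = 2(45° − 29.11°) = 31.78°.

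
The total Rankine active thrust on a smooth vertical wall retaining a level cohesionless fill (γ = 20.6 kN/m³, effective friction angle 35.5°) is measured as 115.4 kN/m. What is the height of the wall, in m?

K_a = 0.2653. P_a = ½ K_a γ H² ⇒ H = √(2P_a/(K_a γ)).
H = √(2×115.4/(0.2653×20.6)) = 6.499 m.

6.50 m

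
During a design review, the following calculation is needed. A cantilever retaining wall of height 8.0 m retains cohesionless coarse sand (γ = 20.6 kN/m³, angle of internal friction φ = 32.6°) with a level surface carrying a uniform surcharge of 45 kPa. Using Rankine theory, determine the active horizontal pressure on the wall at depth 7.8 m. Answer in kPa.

61.7 kPa

K_a = (1 − sin φ)/(1 + sin φ) = 0.2997.
σ_v = γz + q = 20.6 × 7.8 + 45 = 205.7 kPa.
σ_h = K_a σ_v = 0.2997 × 205.7 = 61.65 kPa.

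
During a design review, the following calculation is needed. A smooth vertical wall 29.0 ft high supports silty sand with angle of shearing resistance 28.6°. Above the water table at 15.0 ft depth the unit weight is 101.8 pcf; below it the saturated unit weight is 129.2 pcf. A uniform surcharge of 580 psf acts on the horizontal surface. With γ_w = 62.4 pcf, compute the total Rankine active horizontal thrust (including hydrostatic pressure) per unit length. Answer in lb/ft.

25900 lb/ft

K_a = tan²(45° − φ/2) = 0.3525.
γ' = 129.2 − 62.4 = 66.80 pcf. h₂ = H − d_w = 14.0 ft.
σ'_h: at surface K_a·q = 204.5; at WT K_a(q+γd_w) = 742.8; at base K_a(q+γd_w+γ'h₂) = 1073 psf.
P₁ = ½(204.5+742.8)×15.0 = 7105; P₂ = ½(742.8+1073)×14.0 = 12710; P_w = ½γ_w h₂² = 6115.
Total = 7105+12710+6115 = 25930 lb/ft.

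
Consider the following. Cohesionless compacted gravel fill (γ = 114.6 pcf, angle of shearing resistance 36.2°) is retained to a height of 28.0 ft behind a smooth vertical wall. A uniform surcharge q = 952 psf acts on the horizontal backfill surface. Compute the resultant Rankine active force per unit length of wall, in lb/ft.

K_a = tan²(45° − φ/2) = 0.2574.
Soil triangle: ½ K_a γ H² = 0.5×0.2574×114.6×28.0² = 11560 lb/ft.
Surcharge rectangle: K_a q H = 0.2574×952×28.0 = 6861 lb/ft.
Total = 11560 + 6861 = 18420 lb/ft.

18400 lb/ft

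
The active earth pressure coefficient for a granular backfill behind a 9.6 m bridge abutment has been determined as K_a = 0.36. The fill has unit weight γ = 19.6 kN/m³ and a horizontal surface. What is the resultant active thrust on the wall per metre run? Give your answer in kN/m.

325 kN/m

P = ½ K_a γ H² = 0.5 × 0.36 × 19.6 × 9.6² = 325.1 kN/m.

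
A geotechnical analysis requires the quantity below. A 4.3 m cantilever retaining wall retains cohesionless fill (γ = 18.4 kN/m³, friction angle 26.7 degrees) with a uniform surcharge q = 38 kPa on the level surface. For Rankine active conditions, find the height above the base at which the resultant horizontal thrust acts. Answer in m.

1.78 m

K_a = 0.3800.
Triangular part P₁ = ½K_aγH² = 64.63 at H/3 = 1.433 m; rectangular part P₂ = K_a q H = 62.09 at H/2 = 2.150 m.
ȳ = (P₁·1.433 + P₂·2.150)/(P₁+P₂) = 1.784 m.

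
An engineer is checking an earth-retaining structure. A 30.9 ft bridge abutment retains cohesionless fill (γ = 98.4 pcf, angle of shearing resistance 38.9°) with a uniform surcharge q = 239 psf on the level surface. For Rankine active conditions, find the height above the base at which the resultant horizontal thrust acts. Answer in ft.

K_a = 0.2285.
Triangular part P₁ = ½K_aγH² = 10740 at H/3 = 10.30 ft; rectangular part P₂ = K_a q H = 1688 at H/2 = 15.45 ft.
ȳ = (P₁·10.30 + P₂·15.45)/(P₁+P₂) = 11.00 ft.

11.0 ft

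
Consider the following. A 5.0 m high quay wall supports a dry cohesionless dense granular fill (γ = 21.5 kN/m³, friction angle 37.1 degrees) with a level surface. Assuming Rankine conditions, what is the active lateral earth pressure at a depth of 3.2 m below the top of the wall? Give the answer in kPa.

K_a = (1 − sin φ)/(1 + sin φ) = 0.2475.
σ_h = K_a γ z = 0.2475 × 21.5 × 3.2 = 17.03 kPa.

17.0 kPa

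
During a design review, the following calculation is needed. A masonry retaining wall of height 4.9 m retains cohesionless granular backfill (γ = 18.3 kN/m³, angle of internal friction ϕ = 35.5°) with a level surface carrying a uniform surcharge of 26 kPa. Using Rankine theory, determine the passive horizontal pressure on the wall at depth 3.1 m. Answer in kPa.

K_p = (1 + sin φ)/(1 − sin φ) = 3.770.
σ_v = γz + q = 18.3 × 3.1 + 26 = 82.73 kPa.
σ_h = K_p σ_v = 3.770 × 82.73 = 311.9 kPa.

312 kPa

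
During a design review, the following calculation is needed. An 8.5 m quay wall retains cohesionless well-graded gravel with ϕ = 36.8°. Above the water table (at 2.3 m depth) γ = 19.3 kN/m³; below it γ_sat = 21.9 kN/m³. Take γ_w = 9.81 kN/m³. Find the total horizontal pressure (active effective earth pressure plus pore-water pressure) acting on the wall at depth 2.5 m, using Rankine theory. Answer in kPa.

K_a = (1 − sin φ)/(1 + sin φ) = 0.2508.
γ' = 21.9 − 9.81 = 12.09 kN/m³.
Effective vertical stress at 2.5 m: σ'_v = 19.3×2.3 + 12.09×0.200 = 46.81 kPa.
σ'_h = K_a σ'_v = 0.2508 × 46.81 = 11.74 kPa; u = γ_w × 0.200 = 1.962 kPa.
Total σ_h = 11.74 + 1.962 = 13.70 kPa.

13.7 kPa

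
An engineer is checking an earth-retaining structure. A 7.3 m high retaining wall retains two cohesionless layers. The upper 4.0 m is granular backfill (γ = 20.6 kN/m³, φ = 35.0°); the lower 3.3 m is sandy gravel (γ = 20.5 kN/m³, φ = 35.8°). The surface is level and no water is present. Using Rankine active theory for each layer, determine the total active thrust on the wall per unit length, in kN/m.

K_a1 = tan²(45°−35.0°/2) = 0.2710; K_a2 = tan²(45°−35.8°/2) = 0.2619.
Layer 1: σ at base = K_a1 γ₁ h₁ = 22.33 kPa; P₁ = ½×22.33×4.0 = 44.66.
Layer 2: σ_v at top = γ₁h₁ = 82.40; σ_h top = K_a2×82.40 = 21.58; σ_h base = K_a2×(82.40+20.5×3.3) = 39.29.
P₂ = ½(21.58+39.29)×3.3 = 100.4. Total P_a = 44.66+100.4 = 145.1 kN/m.

145 kN/m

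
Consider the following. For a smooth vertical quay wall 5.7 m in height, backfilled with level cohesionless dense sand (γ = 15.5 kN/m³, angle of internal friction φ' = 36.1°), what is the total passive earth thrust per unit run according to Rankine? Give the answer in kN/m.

K_p = tan²(45° + φ/2) = 3.869.
P_p = ½ K_p γ H² = 0.5 × 3.869 × 15.5 × 5.7² = 974.1 kN/m.

974 kN/m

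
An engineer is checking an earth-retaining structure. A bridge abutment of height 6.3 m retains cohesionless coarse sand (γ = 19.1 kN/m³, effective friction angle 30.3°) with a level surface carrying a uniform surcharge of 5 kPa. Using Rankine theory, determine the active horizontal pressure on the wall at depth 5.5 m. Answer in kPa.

36.2 kPa

K_a = (1 − sin φ)/(1 + sin φ) = 0.3293.
σ_v = γz + q = 19.1 × 5.5 + 5 = 110.1 kPa.
σ_h = K_a σ_v = 0.3293 × 110.1 = 36.24 kPa.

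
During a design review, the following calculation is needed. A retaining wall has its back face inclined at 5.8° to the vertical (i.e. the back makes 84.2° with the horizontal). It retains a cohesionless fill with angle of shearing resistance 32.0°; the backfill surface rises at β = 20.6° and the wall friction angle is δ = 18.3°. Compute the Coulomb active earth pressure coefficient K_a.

0.445

K_a = sin²(α+φ) / [sin²α · sin(α−δ) · (1 + √{sin(φ+δ)sin(φ−β) / (sin(α−δ)sin(α+β))})²].
With α = 84.2°, φ = 32.0°, δ = 18.3°, β = 20.6°: K_a = 0.4450.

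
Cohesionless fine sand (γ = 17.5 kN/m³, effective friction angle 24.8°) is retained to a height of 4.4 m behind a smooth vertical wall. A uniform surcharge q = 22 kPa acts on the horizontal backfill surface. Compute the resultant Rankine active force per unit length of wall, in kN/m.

K_a = tan²(45° − φ/2) = 0.4090.
Soil triangle: ½ K_a γ H² = 0.5×0.4090×17.5×4.4² = 69.28 kN/m.
Surcharge rectangle: K_a q H = 0.4090×22×4.4 = 39.59 kN/m.
Total = 69.28 + 39.59 = 108.9 kN/m.

109 kN/m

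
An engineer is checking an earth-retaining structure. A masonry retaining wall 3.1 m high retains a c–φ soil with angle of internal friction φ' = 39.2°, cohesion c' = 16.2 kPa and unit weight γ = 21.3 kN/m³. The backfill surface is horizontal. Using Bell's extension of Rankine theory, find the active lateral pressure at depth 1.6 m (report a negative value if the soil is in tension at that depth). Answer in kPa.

-7.70 kPa

K_a = (1 − sin φ)/(1 + sin φ) = 0.2255.
σ_a = K_a γ z − 2c√K_a = 0.2255×21.3×1.6 − 2×16.2×0.4748 = -7.701 kPa.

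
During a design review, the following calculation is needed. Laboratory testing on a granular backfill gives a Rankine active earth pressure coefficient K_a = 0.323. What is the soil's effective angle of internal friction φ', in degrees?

K_a = tan²(45° − φ/2) ⇒ 45° − φ/2 = arctan(√0.323) = 29.61°.
φ = 2(45° − 29.61°) = 30.78°.

30.8°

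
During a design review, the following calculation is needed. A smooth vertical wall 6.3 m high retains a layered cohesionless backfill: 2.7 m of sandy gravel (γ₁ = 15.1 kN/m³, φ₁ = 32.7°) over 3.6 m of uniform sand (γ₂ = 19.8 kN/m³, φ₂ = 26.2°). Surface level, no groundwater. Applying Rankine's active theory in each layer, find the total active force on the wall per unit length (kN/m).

123 kN/m

K_a1 = tan²(45°−32.7°/2) = 0.2985; K_a2 = tan²(45°−26.2°/2) = 0.3874.
Layer 1: σ at base = K_a1 γ₁ h₁ = 12.17 kPa; P₁ = ½×12.17×2.7 = 16.43.
Layer 2: σ_v at top = γ₁h₁ = 40.77; σ_h top = K_a2×40.77 = 15.80; σ_h base = K_a2×(40.77+19.8×3.6) = 43.41.
P₂ = ½(15.80+43.41)×3.6 = 106.6. Total P_a = 16.43+106.6 = 123.0 kN/m.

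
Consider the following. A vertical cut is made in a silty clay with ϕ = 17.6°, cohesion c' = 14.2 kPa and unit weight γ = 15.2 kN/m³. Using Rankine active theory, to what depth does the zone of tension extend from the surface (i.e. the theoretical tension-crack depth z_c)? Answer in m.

2.55 m

K_a = tan²(45° − 17.6°/2) = 0.5357; √K_a = 0.7319.
The active pressure is zero where K_a γ z = 2c√K_a, so z_c = 2c/(γ√K_a) = 2×14.2/(15.2×0.7319) = 2.553 m.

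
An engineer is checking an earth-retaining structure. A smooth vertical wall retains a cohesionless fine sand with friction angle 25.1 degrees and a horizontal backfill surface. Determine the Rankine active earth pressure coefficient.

0.404

K_a = tan²(45° − φ/2) = tan²(32.45°) = 0.4043.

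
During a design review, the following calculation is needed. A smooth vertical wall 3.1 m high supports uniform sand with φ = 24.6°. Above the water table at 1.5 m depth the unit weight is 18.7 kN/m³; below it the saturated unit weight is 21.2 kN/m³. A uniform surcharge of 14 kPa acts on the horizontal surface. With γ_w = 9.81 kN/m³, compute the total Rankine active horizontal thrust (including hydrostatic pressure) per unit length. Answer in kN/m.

63.6 kN/m

K_a = tan²(45° − φ/2) = 0.4121.
γ' = 21.2 − 9.81 = 11.39 kN/m³. h₂ = H − d_w = 1.6 m.
σ'_h: at surface K_a·q = 5.770; at WT K_a(q+γd_w) = 17.33; at base K_a(q+γd_w+γ'h₂) = 24.84 kPa.
P₁ = ½(5.770+17.33)×1.5 = 17.33; P₂ = ½(17.33+24.84)×1.6 = 33.74; P_w = ½γ_w h₂² = 12.56.
Total = 17.33+33.74+12.56 = 63.62 kN/m.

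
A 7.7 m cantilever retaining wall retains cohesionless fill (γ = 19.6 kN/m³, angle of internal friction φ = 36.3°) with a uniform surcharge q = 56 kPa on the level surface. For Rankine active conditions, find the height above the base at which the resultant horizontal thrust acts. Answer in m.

K_a = 0.2563.
Triangular part P₁ = ½K_aγH² = 148.9 at H/3 = 2.567 m; rectangular part P₂ = K_a q H = 110.5 at H/2 = 3.850 m.
ȳ = (P₁·2.567 + P₂·3.850)/(P₁+P₂) = 3.113 m.

3.11 m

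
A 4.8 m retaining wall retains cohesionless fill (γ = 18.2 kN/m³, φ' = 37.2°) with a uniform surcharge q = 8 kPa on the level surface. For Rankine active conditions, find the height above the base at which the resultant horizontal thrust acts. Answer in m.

K_a = 0.2464.
Triangular part P₁ = ½K_aγH² = 51.66 at H/3 = 1.600 m; rectangular part P₂ = K_a q H = 9.462 at H/2 = 2.400 m.
ȳ = (P₁·1.600 + P₂·2.400)/(P₁+P₂) = 1.724 m.

1.72 m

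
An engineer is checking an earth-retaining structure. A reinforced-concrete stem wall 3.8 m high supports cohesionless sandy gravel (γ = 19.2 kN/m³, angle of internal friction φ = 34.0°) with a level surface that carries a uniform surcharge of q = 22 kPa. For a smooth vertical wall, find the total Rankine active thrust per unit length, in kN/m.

K_a = tan²(45° − φ/2) = 0.2827.
Soil triangle: ½ K_a γ H² = 0.5×0.2827×19.2×3.8² = 39.19 kN/m.
Surcharge rectangle: K_a q H = 0.2827×22×3.8 = 23.63 kN/m.
Total = 39.19 + 23.63 = 62.83 kN/m.

62.8 kN/m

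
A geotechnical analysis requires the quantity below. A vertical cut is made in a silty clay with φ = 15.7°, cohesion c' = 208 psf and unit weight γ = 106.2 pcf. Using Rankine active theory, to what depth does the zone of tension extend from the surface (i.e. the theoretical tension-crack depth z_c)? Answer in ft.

K_a = tan²(45° − 15.7°/2) = 0.5741; √K_a = 0.7577.
The active pressure is zero where K_a γ z = 2c√K_a, so z_c = 2c/(γ√K_a) = 2×208/(106.2×0.7577) = 5.170 ft.

5.17 ft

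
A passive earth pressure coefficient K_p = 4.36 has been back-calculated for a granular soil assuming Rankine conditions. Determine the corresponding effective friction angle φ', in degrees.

38.8°

K_p = (1+sin φ)/(1−sin φ) ⇒ sin φ = (K_p − 1)/(K_p + 1) = 0.6269.
φ = arcsin(0.6269) = 38.82°.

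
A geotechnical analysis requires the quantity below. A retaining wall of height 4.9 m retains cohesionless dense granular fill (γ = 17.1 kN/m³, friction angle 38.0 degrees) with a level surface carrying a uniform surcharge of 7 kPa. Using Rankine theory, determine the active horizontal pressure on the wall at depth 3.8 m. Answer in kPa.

K_a = (1 − sin φ)/(1 + sin φ) = 0.2379.
σ_v = γz + q = 17.1 × 3.8 + 7 = 71.98 kPa.
σ_h = K_a σ_v = 0.2379 × 71.98 = 17.12 kPa.

17.1 kPa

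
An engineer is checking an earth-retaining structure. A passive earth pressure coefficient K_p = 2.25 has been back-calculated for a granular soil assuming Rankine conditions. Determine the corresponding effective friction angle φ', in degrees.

K_p = (1+sin φ)/(1−sin φ) ⇒ sin φ = (K_p − 1)/(K_p + 1) = 0.3846.
φ = arcsin(0.3846) = 22.62°.

22.6°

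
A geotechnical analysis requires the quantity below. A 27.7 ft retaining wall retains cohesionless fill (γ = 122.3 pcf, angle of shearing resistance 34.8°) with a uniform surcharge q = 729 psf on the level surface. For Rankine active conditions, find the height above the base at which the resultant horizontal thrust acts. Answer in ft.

10.6 ft

K_a = 0.2733.
Triangular part P₁ = ½K_aγH² = 12820 at H/3 = 9.233 ft; rectangular part P₂ = K_a q H = 5519 at H/2 = 13.85 ft.
ȳ = (P₁·9.233 + P₂·13.85)/(P₁+P₂) = 10.62 ft.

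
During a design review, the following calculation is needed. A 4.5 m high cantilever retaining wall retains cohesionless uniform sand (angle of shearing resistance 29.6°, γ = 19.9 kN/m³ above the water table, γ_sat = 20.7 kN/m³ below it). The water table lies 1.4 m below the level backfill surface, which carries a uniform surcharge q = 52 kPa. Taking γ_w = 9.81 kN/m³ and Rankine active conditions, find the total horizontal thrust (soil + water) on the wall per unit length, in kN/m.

180 kN/m

K_a = tan²(45° − φ/2) = 0.3387.
γ' = 20.7 − 9.81 = 10.89 kN/m³. h₂ = H − d_w = 3.1 m.
σ'_h: at surface K_a·q = 17.61; at WT K_a(q+γd_w) = 27.05; at base K_a(q+γd_w+γ'h₂) = 38.49 kPa.
P₁ = ½(17.61+27.05)×1.4 = 31.27; P₂ = ½(27.05+38.49)×3.1 = 101.6; P_w = ½γ_w h₂² = 47.14.
Total = 31.27+101.6+47.14 = 180.0 kN/m.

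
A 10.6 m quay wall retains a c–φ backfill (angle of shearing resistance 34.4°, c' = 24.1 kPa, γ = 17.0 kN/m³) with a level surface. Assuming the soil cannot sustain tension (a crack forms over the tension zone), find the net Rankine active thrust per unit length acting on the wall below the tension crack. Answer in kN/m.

64.4 kN/m

K_a = 0.2780; √K_a = 0.5272.
Tension-crack depth z_c = 2c/(γ√K_a) = 2×24.1/(17.0×0.5272) = 5.378 m.
σ_a at base = K_a γ H − 2c√K_a = 0.2780×17.0×10.6 − 2×24.1×0.5272 = 24.68 kPa.
P_a = ½ × 24.68 × (H − z_c) = 0.5×24.68×5.222 = 64.44 kN/m.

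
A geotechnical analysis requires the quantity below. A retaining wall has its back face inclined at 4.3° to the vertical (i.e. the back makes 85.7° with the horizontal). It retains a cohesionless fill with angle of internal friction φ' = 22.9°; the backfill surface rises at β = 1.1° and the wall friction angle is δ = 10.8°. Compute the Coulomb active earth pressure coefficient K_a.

K_a = sin²(α+φ) / [sin²α · sin(α−δ) · (1 + √{sin(φ+δ)sin(φ−β) / (sin(α−δ)sin(α+β))})²].
With α = 85.7°, φ = 22.9°, δ = 10.8°, β = 1.1°: K_a = 0.4375.

0.438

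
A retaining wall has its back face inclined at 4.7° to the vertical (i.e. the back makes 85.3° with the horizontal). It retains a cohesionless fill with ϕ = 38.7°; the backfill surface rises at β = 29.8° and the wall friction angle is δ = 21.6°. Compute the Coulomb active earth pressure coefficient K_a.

0.390

K_a = sin²(α+φ) / [sin²α · sin(α−δ) · (1 + √{sin(φ+δ)sin(φ−β) / (sin(α−δ)sin(α+β))})²].
With α = 85.3°, φ = 38.7°, δ = 21.6°, β = 29.8°: K_a = 0.3900.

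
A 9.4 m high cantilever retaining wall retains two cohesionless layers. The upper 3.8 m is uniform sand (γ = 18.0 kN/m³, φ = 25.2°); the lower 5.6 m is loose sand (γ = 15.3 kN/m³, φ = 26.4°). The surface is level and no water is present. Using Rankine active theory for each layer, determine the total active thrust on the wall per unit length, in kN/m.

K_a1 = tan²(45°−25.2°/2) = 0.4027; K_a2 = tan²(45°−26.4°/2) = 0.3844.
Layer 1: σ at base = K_a1 γ₁ h₁ = 27.55 kPa; P₁ = ½×27.55×3.8 = 52.34.
Layer 2: σ_v at top = γ₁h₁ = 68.40; σ_h top = K_a2×68.40 = 26.30; σ_h base = K_a2×(68.40+15.3×5.6) = 59.23.
P₂ = ½(26.30+59.23)×5.6 = 239.5. Total P_a = 52.34+239.5 = 291.8 kN/m.

292 kN/m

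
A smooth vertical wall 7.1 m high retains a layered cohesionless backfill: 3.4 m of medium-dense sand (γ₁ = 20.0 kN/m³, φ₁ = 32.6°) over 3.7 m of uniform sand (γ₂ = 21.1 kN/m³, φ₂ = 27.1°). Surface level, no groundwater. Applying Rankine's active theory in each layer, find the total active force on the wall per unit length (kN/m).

K_a1 = tan²(45°−32.6°/2) = 0.2997; K_a2 = tan²(45°−27.1°/2) = 0.3741.
Layer 1: σ at base = K_a1 γ₁ h₁ = 20.38 kPa; P₁ = ½×20.38×3.4 = 34.65.
Layer 2: σ_v at top = γ₁h₁ = 68.00; σ_h top = K_a2×68.00 = 25.44; σ_h base = K_a2×(68.00+21.1×3.7) = 54.64.
P₂ = ½(25.44+54.64)×3.7 = 148.1. Total P_a = 34.65+148.1 = 182.8 kN/m.

183 kN/m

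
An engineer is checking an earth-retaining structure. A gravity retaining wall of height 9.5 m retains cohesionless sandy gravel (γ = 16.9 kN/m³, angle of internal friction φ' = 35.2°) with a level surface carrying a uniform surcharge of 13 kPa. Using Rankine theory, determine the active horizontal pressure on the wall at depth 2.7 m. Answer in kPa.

K_a = (1 − sin φ)/(1 + sin φ) = 0.2687.
σ_v = γz + q = 16.9 × 2.7 + 13 = 58.63 kPa.
σ_h = K_a σ_v = 0.2687 × 58.63 = 15.75 kPa.

15.8 kPa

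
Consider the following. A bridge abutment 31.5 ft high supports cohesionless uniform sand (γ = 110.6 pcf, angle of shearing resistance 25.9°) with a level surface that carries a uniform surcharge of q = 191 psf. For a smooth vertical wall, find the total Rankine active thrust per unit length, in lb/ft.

23900 lb/ft

K_a = tan²(45° − φ/2) = 0.3920.
Soil triangle: ½ K_a γ H² = 0.5×0.3920×110.6×31.5² = 21510 lb/ft.
Surcharge rectangle: K_a q H = 0.3920×191×31.5 = 2358 lb/ft.
Total = 21510 + 2358 = 23870 lb/ft.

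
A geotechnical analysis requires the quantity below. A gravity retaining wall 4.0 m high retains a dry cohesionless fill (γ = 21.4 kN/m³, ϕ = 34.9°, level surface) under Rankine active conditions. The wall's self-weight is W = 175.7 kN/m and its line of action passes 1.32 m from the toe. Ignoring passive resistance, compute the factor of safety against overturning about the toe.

K_a = tan²(45° − 34.9°/2) = 0.2721.
P_a = ½K_aγH² = 0.5×0.2721×21.4×4.0² = 46.59 kN/m, acting at H/3 = 1.333 m above the base.
Overturning moment M_o = P_a × H/3 = 46.59 × 1.333 = 62.12.
Resisting moment M_r = W × 1.32 = 175.7 × 1.32 = 231.9.
FS_overturning = M_r/M_o = 231.9/62.12 = 3.733.

3.73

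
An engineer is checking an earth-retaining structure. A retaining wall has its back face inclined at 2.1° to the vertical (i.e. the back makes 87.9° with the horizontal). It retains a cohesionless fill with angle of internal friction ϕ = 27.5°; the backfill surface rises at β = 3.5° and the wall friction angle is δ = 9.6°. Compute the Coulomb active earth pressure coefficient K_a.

K_a = sin²(α+φ) / [sin²α · sin(α−δ) · (1 + √{sin(φ+δ)sin(φ−β) / (sin(α−δ)sin(α+β))})²].
With α = 87.9°, φ = 27.5°, δ = 9.6°, β = 3.5°: K_a = 0.3706.

0.371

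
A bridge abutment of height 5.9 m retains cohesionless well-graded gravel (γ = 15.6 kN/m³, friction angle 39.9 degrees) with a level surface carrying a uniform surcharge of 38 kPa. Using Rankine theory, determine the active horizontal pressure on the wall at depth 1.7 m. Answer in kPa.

K_a = (1 − sin φ)/(1 + sin φ) = 0.2184.
σ_v = γz + q = 15.6 × 1.7 + 38 = 64.52 kPa.
σ_h = K_a σ_v = 0.2184 × 64.52 = 14.09 kPa.

14.1 kPa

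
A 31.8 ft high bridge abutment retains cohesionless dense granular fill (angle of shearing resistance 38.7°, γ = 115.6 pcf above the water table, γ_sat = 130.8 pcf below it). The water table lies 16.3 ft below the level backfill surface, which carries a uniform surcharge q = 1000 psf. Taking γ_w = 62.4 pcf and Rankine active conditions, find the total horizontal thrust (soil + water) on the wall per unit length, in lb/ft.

K_a = tan²(45° − φ/2) = 0.2306.
γ' = 130.8 − 62.4 = 68.40 pcf. h₂ = H − d_w = 15.5 ft.
σ'_h: at surface K_a·q = 230.6; at WT K_a(q+γd_w) = 665.1; at base K_a(q+γd_w+γ'h₂) = 909.5 psf.
P₁ = ½(230.6+665.1)×16.3 = 7300; P₂ = ½(665.1+909.5)×15.5 = 12200; P_w = ½γ_w h₂² = 7496.
Total = 7300+12200+7496 = 27000 lb/ft.

27000 lb/ft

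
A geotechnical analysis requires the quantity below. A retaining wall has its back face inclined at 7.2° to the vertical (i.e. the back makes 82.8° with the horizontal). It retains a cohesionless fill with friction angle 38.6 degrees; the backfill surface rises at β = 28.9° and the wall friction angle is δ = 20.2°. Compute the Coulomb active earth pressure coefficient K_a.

0.415

K_a = sin²(α+φ) / [sin²α · sin(α−δ) · (1 + √{sin(φ+δ)sin(φ−β) / (sin(α−δ)sin(α+β))})²].
With α = 82.8°, φ = 38.6°, δ = 20.2°, β = 28.9°: K_a = 0.4146.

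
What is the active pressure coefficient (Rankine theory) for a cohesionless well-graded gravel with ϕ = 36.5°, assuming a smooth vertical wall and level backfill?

K_a = tan²(45° − φ/2) = tan²(26.75°) = 0.2541.

0.254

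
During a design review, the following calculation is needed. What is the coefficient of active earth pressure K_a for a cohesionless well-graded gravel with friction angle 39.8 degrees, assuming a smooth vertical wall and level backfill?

0.219

K_a = (1 − sin φ)/(1 + sin φ) = (1 − sin 39.8°)/(1 + sin 39.8°) = 0.2194.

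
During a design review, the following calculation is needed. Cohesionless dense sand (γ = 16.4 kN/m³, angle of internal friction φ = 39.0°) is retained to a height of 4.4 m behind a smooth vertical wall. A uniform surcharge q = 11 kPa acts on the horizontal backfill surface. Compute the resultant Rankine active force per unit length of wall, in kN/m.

47.1 kN/m

K_a = tan²(45° − φ/2) = 0.2275.
Soil triangle: ½ K_a γ H² = 0.5×0.2275×16.4×4.4² = 36.12 kN/m.
Surcharge rectangle: K_a q H = 0.2275×11×4.4 = 11.01 kN/m.
Total = 36.12 + 11.01 = 47.13 kN/m.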